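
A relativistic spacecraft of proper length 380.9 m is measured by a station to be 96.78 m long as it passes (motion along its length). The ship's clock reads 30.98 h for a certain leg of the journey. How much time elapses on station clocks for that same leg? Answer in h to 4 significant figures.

Length contraction ⇒ γ = L₀/L = 380.9/96.78 = 3.93573
Time dilation: Δt = γτ₀ = 3.93573 × 30.98 h = 121.9 h

Δt ≈ 121.9 h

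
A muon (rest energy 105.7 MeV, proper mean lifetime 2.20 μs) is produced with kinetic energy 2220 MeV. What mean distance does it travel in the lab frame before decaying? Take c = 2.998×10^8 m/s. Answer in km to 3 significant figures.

d ≈ 14.5 km

γ = 1 + K/(m₀c²) = 1 + 2220/105.7 = 22.003
β = √(1 − 1/γ²) = 0.99897
Dilated lifetime: γτ₀ = 22.003 × 2.20 μs = 48.406 μs
d = βc·γτ₀ = 0.99897 × (2.998×10^8 m/s) × 4.8406×10^-5 s = 14.5 km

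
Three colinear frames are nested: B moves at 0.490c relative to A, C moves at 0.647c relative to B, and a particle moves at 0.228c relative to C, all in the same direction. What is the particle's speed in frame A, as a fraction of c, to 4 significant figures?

Compose boost 2: (0.647 + 0.490)/(1 + 0.647×0.490) = 1.137/1.31703 = 0.863306
Compose boost 3: (0.228 + 0.863306)/(1 + 0.228×0.863306) = 1.09131/1.19683 = 0.9118

u ≈ 0.9118c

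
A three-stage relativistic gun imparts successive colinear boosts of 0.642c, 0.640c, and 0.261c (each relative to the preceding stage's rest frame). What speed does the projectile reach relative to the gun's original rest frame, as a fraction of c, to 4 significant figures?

Compose boost 2: (0.640 + 0.642)/(1 + 0.640×0.642) = 1.282/1.41088 = 0.908653
Compose boost 3: (0.261 + 0.908653)/(1 + 0.261×0.908653) = 1.16965/1.23716 = 0.9454

u ≈ 0.9454c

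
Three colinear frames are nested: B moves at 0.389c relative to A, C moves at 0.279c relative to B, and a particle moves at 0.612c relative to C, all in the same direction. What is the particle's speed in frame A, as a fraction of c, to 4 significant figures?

u ≈ 0.8874c

Compose boost 2: (0.279 + 0.389)/(1 + 0.279×0.389) = 0.6680/1.10853 = 0.602599
Compose boost 3: (0.612 + 0.602599)/(1 + 0.612×0.602599) = 1.21460/1.36879 = 0.8874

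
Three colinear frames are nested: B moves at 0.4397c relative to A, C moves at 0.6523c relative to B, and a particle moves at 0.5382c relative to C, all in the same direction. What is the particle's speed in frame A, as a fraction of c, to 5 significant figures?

Compose boost 2: (0.6523 + 0.4397)/(1 + 0.6523×0.4397) = 1.0920/1.286816 = 0.8486060
Compose boost 3: (0.5382 + 0.8486060)/(1 + 0.5382×0.8486060) = 1.386806/1.456720 = 0.95201

u ≈ 0.95201c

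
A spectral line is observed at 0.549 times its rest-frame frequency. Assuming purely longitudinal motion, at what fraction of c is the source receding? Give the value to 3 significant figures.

f_obs/f_src = √((1−β)/(1+β)) = 0.549  ⇒  (1−β)/(1+β) = 0.30140
β = |1 − D²|/(1 + D²) = |1 − 0.30140|/(1 + 0.30140) = 0.537

β ≈ 0.537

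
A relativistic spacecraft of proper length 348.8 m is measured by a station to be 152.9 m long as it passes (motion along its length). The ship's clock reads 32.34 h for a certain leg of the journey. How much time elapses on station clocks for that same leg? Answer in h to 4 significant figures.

Length contraction ⇒ γ = L₀/L = 348.8/152.9 = 2.28123
Time dilation: Δt = γτ₀ = 2.28123 × 32.34 h = 73.77 h

Δt ≈ 73.77 h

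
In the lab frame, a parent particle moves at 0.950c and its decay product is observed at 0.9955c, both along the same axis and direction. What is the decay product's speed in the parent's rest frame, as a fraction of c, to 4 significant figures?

Inverse velocity addition: u' = (u − v)/(1 − uv/c²)
= (0.9955 − 0.950)/(1 − 0.9955×0.950) = 0.04550/0.0542750 = 0.8383

u' ≈ 0.8383c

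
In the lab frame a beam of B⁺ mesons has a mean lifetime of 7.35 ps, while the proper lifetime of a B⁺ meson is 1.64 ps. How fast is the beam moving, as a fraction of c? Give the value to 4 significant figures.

β ≈ 0.9748

γ = Δt/τ₀ = 7.35/1.64 = 4.48171
β = √(1 − 1/γ²) = √(1 − 1/4.48171²) = 0.9748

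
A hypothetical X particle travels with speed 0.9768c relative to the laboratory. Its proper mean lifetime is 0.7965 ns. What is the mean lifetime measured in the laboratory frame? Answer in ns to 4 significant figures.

γ = 1/√(1 − 0.9768²) = 4.66955
Time dilation: Δt = γτ₀ = 4.66955 × 0.7965 ns = 3.719 ns

Δt ≈ 3.719 ns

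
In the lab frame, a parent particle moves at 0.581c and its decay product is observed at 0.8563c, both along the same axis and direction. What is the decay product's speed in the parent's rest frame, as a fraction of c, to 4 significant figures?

Inverse velocity addition: u' = (u − v)/(1 − uv/c²)
= (0.8563 − 0.581)/(1 − 0.8563×0.581) = 0.2753/0.502490 = 0.5479

u' ≈ 0.5479c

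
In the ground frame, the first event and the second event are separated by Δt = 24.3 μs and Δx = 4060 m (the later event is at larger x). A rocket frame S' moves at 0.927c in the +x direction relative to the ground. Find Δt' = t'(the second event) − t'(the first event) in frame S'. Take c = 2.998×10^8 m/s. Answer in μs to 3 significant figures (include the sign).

Δt' ≈ 31.3 μs

γ = 1/√(1 − 0.927²) = 2.6662
Δt' = γ(Δt − vΔx/c²) = 2.6662 × (24.3 μs − 0.927×4060 m / (2.998×10^8 m/s))
= 2.6662 × (11.746 μs) = 31.3 μs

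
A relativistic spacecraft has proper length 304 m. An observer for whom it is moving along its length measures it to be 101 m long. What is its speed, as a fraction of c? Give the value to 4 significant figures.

β ≈ 0.9432

γ = L₀/L = 304/101 = 3.00990
β = √(1 − 1/γ²) = 0.9432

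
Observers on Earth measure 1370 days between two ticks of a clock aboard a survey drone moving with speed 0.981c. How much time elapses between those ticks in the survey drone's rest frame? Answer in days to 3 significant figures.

γ = 1/√(1 − 0.981²) = 5.1544
Proper time: τ₀ = Δt/γ = 1370/5.1544 = 266 days

τ₀ ≈ 266 days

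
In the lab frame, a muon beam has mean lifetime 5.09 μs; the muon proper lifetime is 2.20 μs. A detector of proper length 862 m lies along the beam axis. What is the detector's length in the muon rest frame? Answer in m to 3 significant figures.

Time dilation ⇒ γ = Δt/τ₀ = 5.09/2.20 = 2.3136
Length contraction: L = L₀/γ = 862/2.3136 = 373 m

L ≈ 373 m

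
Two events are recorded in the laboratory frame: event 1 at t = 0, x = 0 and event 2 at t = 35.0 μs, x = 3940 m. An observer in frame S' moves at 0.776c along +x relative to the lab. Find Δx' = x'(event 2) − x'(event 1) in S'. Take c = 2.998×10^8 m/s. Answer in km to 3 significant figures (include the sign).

Δx' ≈ -6.66 km

γ = 1/√(1 − 0.776²) = 1.5855
Δx' = γ(Δx − vΔt) = 1.5855 × (3940 m − 0.776×(2.998×10^8 m/s)×35.0×10^-6 s)
= 1.5855 × (-4202.6 m) = -6.66 km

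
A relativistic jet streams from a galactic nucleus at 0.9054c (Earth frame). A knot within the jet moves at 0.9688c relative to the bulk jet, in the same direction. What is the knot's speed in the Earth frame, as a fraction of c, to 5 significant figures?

Relativistic velocity addition: u = (u' + v)/(1 + u'v/c²)
= (0.9688 + 0.9054)/(1 + 0.9688×0.9054) = 1.8742/1.877152 = 0.99843

u ≈ 0.99843c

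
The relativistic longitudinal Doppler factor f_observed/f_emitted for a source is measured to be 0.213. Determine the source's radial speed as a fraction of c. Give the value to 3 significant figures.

f_obs/f_src = √((1−β)/(1+β)) = 0.213  ⇒  (1−β)/(1+β) = 0.045369
β = |1 − D²|/(1 + D²) = |1 − 0.045369|/(1 + 0.045369) = 0.913

β ≈ 0.913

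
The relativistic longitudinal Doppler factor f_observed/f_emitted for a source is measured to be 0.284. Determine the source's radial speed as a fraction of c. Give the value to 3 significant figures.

f_obs/f_src = √((1−β)/(1+β)) = 0.284  ⇒  (1−β)/(1+β) = 0.080656
β = |1 − D²|/(1 + D²) = |1 − 0.080656|/(1 + 0.080656) = 0.851

β ≈ 0.851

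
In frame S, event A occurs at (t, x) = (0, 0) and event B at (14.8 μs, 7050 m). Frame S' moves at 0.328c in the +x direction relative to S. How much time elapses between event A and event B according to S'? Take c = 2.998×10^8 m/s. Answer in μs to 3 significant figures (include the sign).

γ = 1/√(1 − 0.328²) = 1.0586
Δt' = γ(Δt − vΔx/c²) = 1.0586 × (14.8 μs − 0.328×7050 m / (2.998×10^8 m/s))
= 1.0586 × (7.0869 μs) = 7.50 μs

Δt' ≈ 7.50 μs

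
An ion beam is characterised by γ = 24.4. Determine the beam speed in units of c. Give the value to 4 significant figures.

β = √(1 − 1/γ²) = √(1 − 1/24.4²) = √(0.998320) = 0.9992

β ≈ 0.9992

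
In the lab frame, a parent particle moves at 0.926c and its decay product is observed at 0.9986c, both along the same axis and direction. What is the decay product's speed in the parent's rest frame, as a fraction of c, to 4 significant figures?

u' ≈ 0.9642c

Inverse velocity addition: u' = (u − v)/(1 − uv/c²)
= (0.9986 − 0.926)/(1 − 0.9986×0.926) = 0.07260/0.0752964 = 0.9642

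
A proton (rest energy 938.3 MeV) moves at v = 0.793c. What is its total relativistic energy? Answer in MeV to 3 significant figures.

γ = 1/√(1 − 0.793²) = 1.6414
E = γm₀c² = 1.6414 × 938.3 MeV = 1540 MeV

E ≈ 1540 MeV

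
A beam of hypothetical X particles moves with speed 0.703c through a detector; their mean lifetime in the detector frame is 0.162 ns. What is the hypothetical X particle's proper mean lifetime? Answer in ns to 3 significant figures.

τ₀ ≈ 0.115 ns

γ = 1/√(1 − 0.703²) = 1.4061
Proper time: τ₀ = Δt/γ = 0.162/1.4061 = 0.115 ns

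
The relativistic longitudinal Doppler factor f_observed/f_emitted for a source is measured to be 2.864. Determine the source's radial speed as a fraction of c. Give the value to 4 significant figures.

β ≈ 0.7827

f_obs/f_src = √((1+β)/(1−β)) = 2.864  ⇒  (1+β)/(1−β) = 8.20250
β = |1 − D²|/(1 + D²) = |1 − 8.20250|/(1 + 8.20250) = 0.7827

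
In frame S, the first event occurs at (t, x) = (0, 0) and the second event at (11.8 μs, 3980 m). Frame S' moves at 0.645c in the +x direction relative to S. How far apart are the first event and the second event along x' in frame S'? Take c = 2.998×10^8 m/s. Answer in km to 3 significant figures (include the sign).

γ = 1/√(1 − 0.645²) = 1.3086
Δx' = γ(Δx − vΔt) = 1.3086 × (3980 m − 0.645×(2.998×10^8 m/s)×11.8×10^-6 s)
= 1.3086 × (1698.2 m) = 2.22 km

Δx' ≈ 2.22 km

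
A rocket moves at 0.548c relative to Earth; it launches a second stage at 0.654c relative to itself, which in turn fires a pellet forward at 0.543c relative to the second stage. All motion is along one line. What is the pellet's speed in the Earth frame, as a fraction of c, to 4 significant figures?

u ≈ 0.9645c

Compose boost 2: (0.654 + 0.548)/(1 + 0.654×0.548) = 1.202/1.35839 = 0.884870
Compose boost 3: (0.543 + 0.884870)/(1 + 0.543×0.884870) = 1.42787/1.48048 = 0.9645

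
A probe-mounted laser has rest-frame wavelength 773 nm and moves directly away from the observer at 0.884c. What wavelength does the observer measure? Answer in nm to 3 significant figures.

Relativistic Doppler: λ_obs = λ_src √((1+β)/(1−β))
= 773 × √(1.8840/0.11600) = 773 × 4.0301 = 3120 nm

λ_obs ≈ 3120 nm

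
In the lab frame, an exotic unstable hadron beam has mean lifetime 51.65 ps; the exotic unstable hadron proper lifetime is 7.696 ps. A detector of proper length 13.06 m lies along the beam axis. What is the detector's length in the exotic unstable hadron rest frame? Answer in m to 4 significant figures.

Time dilation ⇒ γ = Δt/τ₀ = 51.65/7.696 = 6.71128
Length contraction: L = L₀/γ = 13.06/6.71128 = 1.946 m

L ≈ 1.946 m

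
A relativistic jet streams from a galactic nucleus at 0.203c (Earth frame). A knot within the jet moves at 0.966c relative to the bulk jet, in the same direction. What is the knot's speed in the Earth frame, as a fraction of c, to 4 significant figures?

Relativistic velocity addition: u = (u' + v)/(1 + u'v/c²)
= (0.966 + 0.203)/(1 + 0.966×0.203) = 1.169/1.19610 = 0.9773

u ≈ 0.9773c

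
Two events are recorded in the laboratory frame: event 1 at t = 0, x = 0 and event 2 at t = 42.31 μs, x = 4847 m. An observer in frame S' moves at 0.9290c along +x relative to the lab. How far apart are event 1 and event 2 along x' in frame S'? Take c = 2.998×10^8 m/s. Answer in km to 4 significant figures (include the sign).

γ = 1/√(1 − 0.9290²) = 2.70212
Δx' = γ(Δx − vΔt) = 2.70212 × (4847 m − 0.9290×(2.998×10^8 m/s)×42.31×10^-6 s)
= 2.70212 × (-6936.94 m) = -18.74 km

Δx' ≈ -18.74 km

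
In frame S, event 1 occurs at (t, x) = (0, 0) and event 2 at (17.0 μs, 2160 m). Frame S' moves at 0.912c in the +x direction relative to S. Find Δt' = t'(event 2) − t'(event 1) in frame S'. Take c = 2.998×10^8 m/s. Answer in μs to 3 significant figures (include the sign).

Δt' ≈ 25.4 μs

γ = 1/√(1 − 0.912²) = 2.4379
Δt' = γ(Δt − vΔx/c²) = 2.4379 × (17.0 μs − 0.912×2160 m / (2.998×10^8 m/s))
= 2.4379 × (10.429 μs) = 25.4 μs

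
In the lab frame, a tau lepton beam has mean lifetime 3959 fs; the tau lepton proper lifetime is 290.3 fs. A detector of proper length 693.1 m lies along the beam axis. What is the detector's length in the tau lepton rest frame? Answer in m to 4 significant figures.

Time dilation ⇒ γ = Δt/τ₀ = 3959/290.3 = 13.6376
Length contraction: L = L₀/γ = 693.1/13.6376 = 50.82 m

L ≈ 50.82 m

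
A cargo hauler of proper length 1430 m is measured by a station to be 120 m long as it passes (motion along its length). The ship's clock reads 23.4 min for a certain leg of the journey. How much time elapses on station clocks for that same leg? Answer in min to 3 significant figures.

Δt ≈ 279 min

Length contraction ⇒ γ = L₀/L = 1430/120 = 11.917
Time dilation: Δt = γτ₀ = 11.917 × 23.4 min = 279 min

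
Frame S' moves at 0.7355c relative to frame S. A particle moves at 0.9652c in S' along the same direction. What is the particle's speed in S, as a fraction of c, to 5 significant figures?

u ≈ 0.99462c

Relativistic velocity addition: u = (u' + v)/(1 + u'v/c²)
= (0.9652 + 0.7355)/(1 + 0.9652×0.7355) = 1.7007/1.709905 = 0.99462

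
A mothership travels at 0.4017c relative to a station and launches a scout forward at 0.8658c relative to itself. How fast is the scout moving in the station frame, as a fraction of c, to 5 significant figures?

Compose boost 2: (0.8658 + 0.4017)/(1 + 0.8658×0.4017) = 1.2675/1.347792 = 0.94043

u ≈ 0.94043c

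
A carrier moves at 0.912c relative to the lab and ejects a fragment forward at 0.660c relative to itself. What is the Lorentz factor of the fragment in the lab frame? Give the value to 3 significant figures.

u_lab = (0.660 + 0.912)/(1 + 0.660×0.912) = 1.572/1.60192 = 0.981322
γ = 1/√(1 − 0.981322²) = 5.20

γ ≈ 5.20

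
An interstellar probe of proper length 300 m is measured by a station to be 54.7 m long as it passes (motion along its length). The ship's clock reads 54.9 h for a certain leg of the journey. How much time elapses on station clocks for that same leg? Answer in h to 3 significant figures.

Length contraction ⇒ γ = L₀/L = 300/54.7 = 5.4845
Time dilation: Δt = γτ₀ = 5.4845 × 54.9 h = 301 h

Δt ≈ 301 h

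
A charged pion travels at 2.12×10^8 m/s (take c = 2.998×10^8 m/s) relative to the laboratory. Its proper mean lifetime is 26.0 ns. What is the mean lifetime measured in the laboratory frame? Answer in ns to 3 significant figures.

Δt ≈ 36.8 ns

β = v/c = 2.12×10^8 / 2.998×10^8 = 0.70714
γ = 1/√(1 − 0.70714²) = 1.4143
Time dilation: Δt = γτ₀ = 1.4143 × 26.0 ns = 36.8 ns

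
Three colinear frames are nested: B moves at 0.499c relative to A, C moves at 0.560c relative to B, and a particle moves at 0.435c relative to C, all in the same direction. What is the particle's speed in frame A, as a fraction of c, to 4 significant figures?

Compose boost 2: (0.560 + 0.499)/(1 + 0.560×0.499) = 1.059/1.27944 = 0.827706
Compose boost 3: (0.435 + 0.827706)/(1 + 0.435×0.827706) = 1.26271/1.36005 = 0.9284

u ≈ 0.9284c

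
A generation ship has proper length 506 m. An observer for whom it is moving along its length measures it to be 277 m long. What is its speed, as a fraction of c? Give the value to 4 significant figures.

β ≈ 0.8369

γ = L₀/L = 506/277 = 1.82671
β = √(1 − 1/γ²) = 0.8369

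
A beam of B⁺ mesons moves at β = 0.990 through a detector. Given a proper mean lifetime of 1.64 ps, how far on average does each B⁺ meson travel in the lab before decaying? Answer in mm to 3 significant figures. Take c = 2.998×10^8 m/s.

d ≈ 3.45 mm

γ = 1/√(1 − 0.990²) = 7.0888
Dilated lifetime: Δt = γτ₀ = 7.0888 × 1.64 ps = 11.626 ps
d = vΔt = 0.990c × 11.626 ps = 2.9680×10^8 m/s × 1.1626×10^-11 s = 3.45 mm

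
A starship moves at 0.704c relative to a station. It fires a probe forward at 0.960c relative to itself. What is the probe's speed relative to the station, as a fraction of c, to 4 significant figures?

u ≈ 0.9929c

Relativistic velocity addition: u = (u' + v)/(1 + u'v/c²)
= (0.960 + 0.704)/(1 + 0.960×0.704) = 1.664/1.67584 = 0.9929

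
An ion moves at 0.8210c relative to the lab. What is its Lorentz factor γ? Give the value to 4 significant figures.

γ ≈ 1.752

γ = 1/√(1 − β²) = 1/√(1 − 0.8210²) = 1/√(0.325959) = 1.752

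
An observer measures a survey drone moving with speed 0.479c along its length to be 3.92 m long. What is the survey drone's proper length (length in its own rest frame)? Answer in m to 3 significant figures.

L₀ ≈ 4.47 m

γ = 1/√(1 − 0.479²) = 1.1392
L₀ = γL = 1.1392 × 3.92 = 4.47 m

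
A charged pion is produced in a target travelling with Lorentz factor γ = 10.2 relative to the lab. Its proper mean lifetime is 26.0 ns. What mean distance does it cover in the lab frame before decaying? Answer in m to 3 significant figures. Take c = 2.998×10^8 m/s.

d ≈ 79.1 m

β = √(1 − 1/γ²) = √(1 − 1/10.2²) = 0.99518
Dilated lifetime: Δt = γτ₀ = 10.2 × 26.0 ns = 265.20 ns
d = vΔt = 0.99518c × 265.20 ns = 2.9836×10^8 m/s × 2.6520×10^-7 s = 79.1 m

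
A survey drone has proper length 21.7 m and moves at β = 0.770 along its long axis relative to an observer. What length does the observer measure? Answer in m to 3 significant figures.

L ≈ 13.8 m

γ = 1/√(1 − 0.770²) = 1.5673
Length contraction: L = L₀/γ = 21.7/1.5673 = 13.8 m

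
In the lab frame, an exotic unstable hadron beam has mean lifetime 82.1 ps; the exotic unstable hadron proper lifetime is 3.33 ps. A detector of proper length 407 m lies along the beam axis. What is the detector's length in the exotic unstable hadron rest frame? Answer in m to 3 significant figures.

Time dilation ⇒ γ = Δt/τ₀ = 82.1/3.33 = 24.655
Length contraction: L = L₀/γ = 407/24.655 = 16.5 m

L ≈ 16.5 m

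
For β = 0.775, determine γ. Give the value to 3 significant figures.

γ ≈ 1.58

γ = 1/√(1 − β²) = 1/√(1 − 0.775²) = 1/√(0.39937) = 1.58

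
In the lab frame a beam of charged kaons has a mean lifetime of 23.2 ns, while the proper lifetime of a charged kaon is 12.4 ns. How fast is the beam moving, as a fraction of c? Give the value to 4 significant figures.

γ = Δt/τ₀ = 23.2/12.4 = 1.87097
β = √(1 − 1/γ²) = √(1 − 1/1.87097²) = 0.8452

β ≈ 0.8452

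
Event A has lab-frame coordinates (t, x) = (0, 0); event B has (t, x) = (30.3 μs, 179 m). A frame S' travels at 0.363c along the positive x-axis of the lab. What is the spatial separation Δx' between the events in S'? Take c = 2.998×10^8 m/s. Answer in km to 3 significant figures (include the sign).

Δx' ≈ -3.35 km

γ = 1/√(1 − 0.363²) = 1.0732
Δx' = γ(Δx − vΔt) = 1.0732 × (179 m − 0.363×(2.998×10^8 m/s)×30.3×10^-6 s)
= 1.0732 × (-3118.5 m) = -3.35 km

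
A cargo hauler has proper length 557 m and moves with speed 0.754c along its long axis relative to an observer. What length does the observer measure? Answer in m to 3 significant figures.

γ = 1/√(1 − 0.754²) = 1.5224
Length contraction: L = L₀/γ = 557/1.5224 = 366 m

L ≈ 366 m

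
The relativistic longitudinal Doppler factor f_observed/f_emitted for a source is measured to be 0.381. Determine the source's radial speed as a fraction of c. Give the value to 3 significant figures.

β ≈ 0.746

f_obs/f_src = √((1−β)/(1+β)) = 0.381  ⇒  (1−β)/(1+β) = 0.14516
β = |1 − D²|/(1 + D²) = |1 − 0.14516|/(1 + 0.14516) = 0.746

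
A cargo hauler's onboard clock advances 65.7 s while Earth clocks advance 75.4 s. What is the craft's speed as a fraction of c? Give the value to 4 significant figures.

β ≈ 0.4907

γ = Δt/τ₀ = 75.4/65.7 = 1.14764
β = √(1 − 1/γ²) = √(1 − 1/1.14764²) = 0.4907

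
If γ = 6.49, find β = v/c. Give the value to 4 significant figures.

β ≈ 0.9881

β = √(1 − 1/γ²) = √(1 − 1/6.49²) = √(0.976258) = 0.9881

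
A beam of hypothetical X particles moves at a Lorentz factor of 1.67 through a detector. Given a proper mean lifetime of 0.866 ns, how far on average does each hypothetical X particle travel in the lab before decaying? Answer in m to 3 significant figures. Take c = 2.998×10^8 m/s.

β = √(1 − 1/γ²) = √(1 − 1/1.67²) = 0.80090
Dilated lifetime: Δt = γτ₀ = 1.67 × 0.866 ns = 1.4462 ns
d = vΔt = 0.80090c × 1.4462 ns = 2.4011×10^8 m/s × 1.4462×10^-9 s = 0.347 m

d ≈ 0.347 m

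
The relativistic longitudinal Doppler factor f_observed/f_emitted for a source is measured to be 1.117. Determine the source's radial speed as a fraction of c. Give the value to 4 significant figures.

β ≈ 0.1102

f_obs/f_src = √((1+β)/(1−β)) = 1.117  ⇒  (1+β)/(1−β) = 1.24769
β = |1 − D²|/(1 + D²) = |1 − 1.24769|/(1 + 1.24769) = 0.1102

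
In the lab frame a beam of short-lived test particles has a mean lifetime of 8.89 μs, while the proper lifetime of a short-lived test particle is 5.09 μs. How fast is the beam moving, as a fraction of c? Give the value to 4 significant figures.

γ = Δt/τ₀ = 8.89/5.09 = 1.74656
β = √(1 − 1/γ²) = √(1 − 1/1.74656²) = 0.8199

β ≈ 0.8199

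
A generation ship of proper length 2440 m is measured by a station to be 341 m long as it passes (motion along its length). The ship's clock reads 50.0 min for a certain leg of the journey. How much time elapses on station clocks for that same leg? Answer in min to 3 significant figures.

Length contraction ⇒ γ = L₀/L = 2440/341 = 7.1554
Time dilation: Δt = γτ₀ = 7.1554 × 50.0 min = 358 min

Δt ≈ 358 min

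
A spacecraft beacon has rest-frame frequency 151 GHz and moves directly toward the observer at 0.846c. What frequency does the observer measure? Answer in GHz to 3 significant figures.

f_obs ≈ 523 GHz

Relativistic Doppler: f_obs = f_src √((1+β)/(1−β))
= 151 × √(1.8460/0.15400) = 151 × 3.4622 = 523 GHz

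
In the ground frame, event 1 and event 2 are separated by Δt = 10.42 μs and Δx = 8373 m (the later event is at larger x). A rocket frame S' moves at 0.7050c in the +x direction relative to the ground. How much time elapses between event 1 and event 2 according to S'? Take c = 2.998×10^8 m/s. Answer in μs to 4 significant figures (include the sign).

Δt' ≈ -13.07 μs

γ = 1/√(1 − 0.7050²) = 1.41002
Δt' = γ(Δt − vΔx/c²) = 1.41002 × (10.42 μs − 0.7050×8373 m / (2.998×10^8 m/s))
= 1.41002 × (-9.26968 μs) = -13.07 μs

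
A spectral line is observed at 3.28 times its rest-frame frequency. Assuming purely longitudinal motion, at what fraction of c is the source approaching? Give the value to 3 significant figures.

β ≈ 0.830

f_obs/f_src = √((1+β)/(1−β)) = 3.28  ⇒  (1+β)/(1−β) = 10.758
β = |1 − D²|/(1 + D²) = |1 − 10.758|/(1 + 10.758) = 0.830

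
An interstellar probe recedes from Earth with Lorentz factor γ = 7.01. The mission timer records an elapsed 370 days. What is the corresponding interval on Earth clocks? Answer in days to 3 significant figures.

γ = 7.01 (given)
Time dilation: Δt = γτ₀ = 7.01 × 370 days = 2590 days

Δt ≈ 2590 days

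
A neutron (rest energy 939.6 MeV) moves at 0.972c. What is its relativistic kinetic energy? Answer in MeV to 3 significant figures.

γ = 1/√(1 − 0.972²) = 4.2557
K = (γ − 1)m₀c² = (4.2557 − 1) × 939.6 MeV = 3.2557 × 939.6 MeV = 3060 MeV

K ≈ 3060 MeV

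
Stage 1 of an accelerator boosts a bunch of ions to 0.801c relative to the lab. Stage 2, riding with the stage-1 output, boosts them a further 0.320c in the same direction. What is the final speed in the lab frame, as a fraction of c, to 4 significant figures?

Compose boost 2: (0.320 + 0.801)/(1 + 0.320×0.801) = 1.121/1.25632 = 0.8923

u ≈ 0.8923c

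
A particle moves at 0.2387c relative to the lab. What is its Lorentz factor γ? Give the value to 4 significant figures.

γ ≈ 1.030

γ = 1/√(1 − β²) = 1/√(1 − 0.2387²) = 1/√(0.943022) = 1.030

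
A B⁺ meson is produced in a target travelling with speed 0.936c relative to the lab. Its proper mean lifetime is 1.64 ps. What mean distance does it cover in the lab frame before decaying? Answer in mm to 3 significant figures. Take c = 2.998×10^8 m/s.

γ = 1/√(1 − 0.936²) = 2.8409
Dilated lifetime: Δt = γτ₀ = 2.8409 × 1.64 ps = 4.6591 ps
d = vΔt = 0.936c × 4.6591 ps = 2.8061×10^8 m/s × 4.6591×10^-12 s = 1.31 mm

d ≈ 1.31 mm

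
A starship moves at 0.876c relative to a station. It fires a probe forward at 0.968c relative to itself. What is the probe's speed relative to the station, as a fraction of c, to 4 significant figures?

Relativistic velocity addition: u = (u' + v)/(1 + u'v/c²)
= (0.968 + 0.876)/(1 + 0.968×0.876) = 1.844/1.84797 = 0.9979

u ≈ 0.9979c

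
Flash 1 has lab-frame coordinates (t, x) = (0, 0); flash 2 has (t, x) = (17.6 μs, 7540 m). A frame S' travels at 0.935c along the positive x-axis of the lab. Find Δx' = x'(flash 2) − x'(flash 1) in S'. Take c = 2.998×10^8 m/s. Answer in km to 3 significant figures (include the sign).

γ = 1/√(1 − 0.935²) = 2.8197
Δx' = γ(Δx − vΔt) = 2.8197 × (7540 m − 0.935×(2.998×10^8 m/s)×17.6×10^-6 s)
= 2.8197 × (2606.5 m) = 7.35 km

Δx' ≈ 7.35 km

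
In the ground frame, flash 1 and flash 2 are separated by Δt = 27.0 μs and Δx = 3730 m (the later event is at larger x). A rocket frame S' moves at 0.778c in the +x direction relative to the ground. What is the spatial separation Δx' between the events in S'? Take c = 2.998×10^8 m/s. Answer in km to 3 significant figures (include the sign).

Δx' ≈ -4.09 km

γ = 1/√(1 − 0.778²) = 1.5917
Δx' = γ(Δx − vΔt) = 1.5917 × (3730 m − 0.778×(2.998×10^8 m/s)×27.0×10^-6 s)
= 1.5917 × (-2567.6 m) = -4.09 km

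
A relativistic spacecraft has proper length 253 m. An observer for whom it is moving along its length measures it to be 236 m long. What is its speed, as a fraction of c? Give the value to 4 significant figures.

β ≈ 0.3604

γ = L₀/L = 253/236 = 1.07203
β = √(1 − 1/γ²) = 0.3604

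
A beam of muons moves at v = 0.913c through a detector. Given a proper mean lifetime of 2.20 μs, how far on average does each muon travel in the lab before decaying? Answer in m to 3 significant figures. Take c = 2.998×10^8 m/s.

d ≈ 1480 m

γ = 1/√(1 − 0.913²) = 2.4512
Dilated lifetime: Δt = γτ₀ = 2.4512 × 2.20 μs = 5.3927 μs
d = vΔt = 0.913c × 5.3927 μs = 2.7372×10^8 m/s × 5.3927×10^-6 s = 1480 m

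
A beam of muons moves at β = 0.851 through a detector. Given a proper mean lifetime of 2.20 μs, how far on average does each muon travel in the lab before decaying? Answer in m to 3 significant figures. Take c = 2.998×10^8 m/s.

d ≈ 1070 m

γ = 1/√(1 − 0.851²) = 1.9042
Dilated lifetime: Δt = γτ₀ = 1.9042 × 2.20 μs = 4.1892 μs
d = vΔt = 0.851c × 4.1892 μs = 2.5513×10^8 m/s × 4.1892×10^-6 s = 1070 m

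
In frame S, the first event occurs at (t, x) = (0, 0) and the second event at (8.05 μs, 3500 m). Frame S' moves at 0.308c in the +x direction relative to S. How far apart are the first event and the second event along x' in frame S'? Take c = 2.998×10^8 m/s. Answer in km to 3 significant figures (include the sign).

Δx' ≈ 2.90 km

γ = 1/√(1 − 0.308²) = 1.0511
Δx' = γ(Δx − vΔt) = 1.0511 × (3500 m − 0.308×(2.998×10^8 m/s)×8.05×10^-6 s)
= 1.0511 × (2756.7 m) = 2.90 km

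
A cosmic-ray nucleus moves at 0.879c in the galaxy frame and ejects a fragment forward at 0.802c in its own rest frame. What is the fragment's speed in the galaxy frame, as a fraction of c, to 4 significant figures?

Compose boost 2: (0.802 + 0.879)/(1 + 0.802×0.879) = 1.681/1.70496 = 0.9859

u ≈ 0.9859c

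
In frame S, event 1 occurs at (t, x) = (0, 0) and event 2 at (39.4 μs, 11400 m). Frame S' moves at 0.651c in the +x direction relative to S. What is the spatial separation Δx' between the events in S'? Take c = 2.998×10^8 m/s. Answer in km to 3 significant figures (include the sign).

γ = 1/√(1 − 0.651²) = 1.3174
Δx' = γ(Δx − vΔt) = 1.3174 × (11400 m − 0.651×(2.998×10^8 m/s)×39.4×10^-6 s)
= 1.3174 × (3710.3 m) = 4.89 km

Δx' ≈ 4.89 km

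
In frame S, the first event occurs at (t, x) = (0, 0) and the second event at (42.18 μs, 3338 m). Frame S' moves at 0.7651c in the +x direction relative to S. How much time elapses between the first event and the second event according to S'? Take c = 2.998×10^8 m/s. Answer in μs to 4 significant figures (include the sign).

Δt' ≈ 52.28 μs

γ = 1/√(1 − 0.7651²) = 1.55301
Δt' = γ(Δt − vΔx/c²) = 1.55301 × (42.18 μs − 0.7651×3338 m / (2.998×10^8 m/s))
= 1.55301 × (33.6613 μs) = 52.28 μs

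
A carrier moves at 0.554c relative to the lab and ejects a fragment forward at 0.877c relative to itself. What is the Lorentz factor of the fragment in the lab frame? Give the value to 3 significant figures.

γ ≈ 3.71

u_lab = (0.877 + 0.554)/(1 + 0.877×0.554) = 1.431/1.48586 = 0.963080
γ = 1/√(1 − 0.963080²) = 3.71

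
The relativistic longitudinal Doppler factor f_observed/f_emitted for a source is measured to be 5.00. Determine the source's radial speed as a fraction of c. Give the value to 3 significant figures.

β ≈ 0.923

f_obs/f_src = √((1+β)/(1−β)) = 5.00  ⇒  (1+β)/(1−β) = 25.000
β = |1 − D²|/(1 + D²) = |1 − 25.000|/(1 + 25.000) = 0.923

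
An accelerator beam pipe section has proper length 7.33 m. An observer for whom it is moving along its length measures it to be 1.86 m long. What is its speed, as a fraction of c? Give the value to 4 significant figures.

γ = L₀/L = 7.33/1.86 = 3.94086
β = √(1 − 1/γ²) = 0.9673

β ≈ 0.9673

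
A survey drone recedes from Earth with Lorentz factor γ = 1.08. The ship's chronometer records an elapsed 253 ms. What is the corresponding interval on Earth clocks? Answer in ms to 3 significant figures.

γ = 1.08 (given)
Time dilation: Δt = γτ₀ = 1.08 × 253 ms = 273 ms

Δt ≈ 273 ms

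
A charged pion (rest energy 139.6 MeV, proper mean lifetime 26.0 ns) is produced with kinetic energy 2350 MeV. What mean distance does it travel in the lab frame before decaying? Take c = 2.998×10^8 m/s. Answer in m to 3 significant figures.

d ≈ 139 m

γ = 1 + K/(m₀c²) = 1 + 2350/139.6 = 17.834
β = √(1 − 1/γ²) = 0.99843
Dilated lifetime: γτ₀ = 17.834 × 26.0 ns = 463.68 ns
d = βc·γτ₀ = 0.99843 × (2.998×10^8 m/s) × 4.6368×10^-7 s = 139 m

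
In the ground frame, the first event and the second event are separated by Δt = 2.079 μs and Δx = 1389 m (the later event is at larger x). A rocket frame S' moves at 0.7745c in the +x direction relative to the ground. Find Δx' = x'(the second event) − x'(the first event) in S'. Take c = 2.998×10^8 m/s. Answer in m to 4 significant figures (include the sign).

γ = 1/√(1 − 0.7745²) = 1.58084
Δx' = γ(Δx − vΔt) = 1.58084 × (1389 m − 0.7745×(2.998×10^8 m/s)×2.079×10^-6 s)
= 1.58084 × (906.266 m) = 1433 m

Δx' ≈ 1433 m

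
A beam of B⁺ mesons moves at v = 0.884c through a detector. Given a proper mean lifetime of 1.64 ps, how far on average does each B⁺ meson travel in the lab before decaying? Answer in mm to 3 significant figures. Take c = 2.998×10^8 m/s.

d ≈ 0.930 mm

γ = 1/√(1 − 0.884²) = 2.1391
Dilated lifetime: Δt = γτ₀ = 2.1391 × 1.64 ps = 3.5081 ps
d = vΔt = 0.884c × 3.5081 ps = 2.6502×10^8 m/s × 3.5081×10^-12 s = 0.930 mm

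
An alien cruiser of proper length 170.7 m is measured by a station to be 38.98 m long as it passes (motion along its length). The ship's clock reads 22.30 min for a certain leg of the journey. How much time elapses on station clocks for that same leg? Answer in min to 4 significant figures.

Δt ≈ 97.66 min

Length contraction ⇒ γ = L₀/L = 170.7/38.98 = 4.37917
Time dilation: Δt = γτ₀ = 4.37917 × 22.30 min = 97.66 min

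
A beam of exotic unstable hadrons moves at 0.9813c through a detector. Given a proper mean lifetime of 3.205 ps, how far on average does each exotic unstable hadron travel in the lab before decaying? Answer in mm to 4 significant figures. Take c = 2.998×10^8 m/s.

d ≈ 4.899 mm

γ = 1/√(1 − 0.9813²) = 5.19522
Dilated lifetime: Δt = γτ₀ = 5.19522 × 3.205 ps = 16.6507 ps
d = vΔt = 0.9813c × 16.6507 ps = 2.94194×10^8 m/s × 1.66507×10^-11 s = 4.899 mm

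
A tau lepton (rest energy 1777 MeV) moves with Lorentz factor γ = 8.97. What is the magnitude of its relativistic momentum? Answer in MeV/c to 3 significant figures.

β = √(1 − 1/γ²) = √(1 − 1/8.97²) = 0.99377
p = γβm₀c = 8.97 × 0.99377 × 1777 MeV/c = 15800 MeV/c

p ≈ 15800 MeV/c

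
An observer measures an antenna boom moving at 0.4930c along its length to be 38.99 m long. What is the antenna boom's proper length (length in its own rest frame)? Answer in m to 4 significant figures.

γ = 1/√(1 − 0.4930²) = 1.14939
L₀ = γL = 1.14939 × 38.99 = 44.81 m

L₀ ≈ 44.81 m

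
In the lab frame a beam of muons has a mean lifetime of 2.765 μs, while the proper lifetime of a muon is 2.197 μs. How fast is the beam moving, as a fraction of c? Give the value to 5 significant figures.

β ≈ 0.60717

γ = Δt/τ₀ = 2.765/2.197 = 1.258534
β = √(1 − 1/γ²) = √(1 − 1/1.258534²) = 0.60717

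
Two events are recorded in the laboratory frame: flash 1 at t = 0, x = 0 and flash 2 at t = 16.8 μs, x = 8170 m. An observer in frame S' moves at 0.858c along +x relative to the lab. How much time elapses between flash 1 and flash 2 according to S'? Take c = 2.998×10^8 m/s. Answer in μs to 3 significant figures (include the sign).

γ = 1/√(1 − 0.858²) = 1.9469
Δt' = γ(Δt − vΔx/c²) = 1.9469 × (16.8 μs − 0.858×8170 m / (2.998×10^8 m/s))
= 1.9469 × (-6.5818 μs) = -12.8 μs

Δt' ≈ -12.8 μs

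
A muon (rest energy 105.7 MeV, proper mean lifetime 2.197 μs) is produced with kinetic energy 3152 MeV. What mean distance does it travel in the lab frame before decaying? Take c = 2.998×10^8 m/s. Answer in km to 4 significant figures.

d ≈ 20.29 km

γ = 1 + K/(m₀c²) = 1 + 3152/105.7 = 30.8202
β = √(1 − 1/γ²) = 0.999473
Dilated lifetime: γτ₀ = 30.8202 × 2.197 μs = 67.7121 μs
d = βc·γτ₀ = 0.999473 × (2.998×10^8 m/s) × 6.77121×10^-5 s = 20.29 km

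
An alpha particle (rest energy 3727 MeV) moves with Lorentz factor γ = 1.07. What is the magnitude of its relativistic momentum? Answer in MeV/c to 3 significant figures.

p ≈ 1420 MeV/c

β = √(1 − 1/γ²) = √(1 − 1/1.07²) = 0.35575
p = γβm₀c = 1.07 × 0.35575 × 3727 MeV/c = 1420 MeV/c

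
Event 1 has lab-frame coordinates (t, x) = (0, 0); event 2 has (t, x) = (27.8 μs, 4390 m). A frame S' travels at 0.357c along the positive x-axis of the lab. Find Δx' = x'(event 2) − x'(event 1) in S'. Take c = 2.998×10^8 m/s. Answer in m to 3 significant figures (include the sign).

Δx' ≈ 1510 m

γ = 1/√(1 − 0.357²) = 1.0705
Δx' = γ(Δx − vΔt) = 1.0705 × (4390 m − 0.357×(2.998×10^8 m/s)×27.8×10^-6 s)
= 1.0705 × (1414.6 m) = 1510 m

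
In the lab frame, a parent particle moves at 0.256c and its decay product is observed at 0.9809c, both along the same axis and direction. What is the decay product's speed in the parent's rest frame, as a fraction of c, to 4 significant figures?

Inverse velocity addition: u' = (u − v)/(1 − uv/c²)
= (0.9809 − 0.256)/(1 − 0.9809×0.256) = 0.7249/0.748890 = 0.9680

u' ≈ 0.9680c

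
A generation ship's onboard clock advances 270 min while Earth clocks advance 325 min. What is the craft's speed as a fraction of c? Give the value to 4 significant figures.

γ = Δt/τ₀ = 325/270 = 1.20370
β = √(1 − 1/γ²) = √(1 − 1/1.20370²) = 0.5566

β ≈ 0.5566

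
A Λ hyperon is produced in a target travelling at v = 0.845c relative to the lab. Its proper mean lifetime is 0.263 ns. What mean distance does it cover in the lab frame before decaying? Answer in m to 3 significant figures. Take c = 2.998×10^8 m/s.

d ≈ 0.125 m

γ = 1/√(1 − 0.845²) = 1.8700
Dilated lifetime: Δt = γτ₀ = 1.8700 × 0.263 ns = 0.49180 ns
d = vΔt = 0.845c × 0.49180 ns = 2.5333×10^8 m/s × 4.9180×10^-10 s = 0.125 m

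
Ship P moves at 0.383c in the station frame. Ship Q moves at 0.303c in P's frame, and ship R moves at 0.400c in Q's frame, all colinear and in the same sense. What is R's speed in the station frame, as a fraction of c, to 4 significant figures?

u ≈ 0.8144c

Compose boost 2: (0.303 + 0.383)/(1 + 0.303×0.383) = 0.6860/1.11605 = 0.614668
Compose boost 3: (0.400 + 0.614668)/(1 + 0.400×0.614668) = 1.01467/1.24587 = 0.8144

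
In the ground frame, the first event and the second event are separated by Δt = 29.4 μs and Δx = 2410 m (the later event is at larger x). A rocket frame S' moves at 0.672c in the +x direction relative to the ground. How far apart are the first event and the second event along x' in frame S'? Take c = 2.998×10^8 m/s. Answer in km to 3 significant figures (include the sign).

Δx' ≈ -4.74 km

γ = 1/√(1 − 0.672²) = 1.3503
Δx' = γ(Δx − vΔt) = 1.3503 × (2410 m − 0.672×(2.998×10^8 m/s)×29.4×10^-6 s)
= 1.3503 × (-3513.1 m) = -4.74 km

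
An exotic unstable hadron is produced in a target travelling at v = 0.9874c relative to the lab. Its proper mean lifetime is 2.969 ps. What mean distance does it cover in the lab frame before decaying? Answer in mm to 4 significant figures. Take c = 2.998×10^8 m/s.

d ≈ 5.554 mm

γ = 1/√(1 − 0.9874²) = 6.31935
Dilated lifetime: Δt = γτ₀ = 6.31935 × 2.969 ps = 18.7621 ps
d = vΔt = 0.9874c × 18.7621 ps = 2.96023×10^8 m/s × 1.87621×10^-11 s = 5.554 mm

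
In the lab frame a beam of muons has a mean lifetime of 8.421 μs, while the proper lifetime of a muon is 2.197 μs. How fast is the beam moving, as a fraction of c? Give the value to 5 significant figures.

β ≈ 0.96537

γ = Δt/τ₀ = 8.421/2.197 = 3.832954
β = √(1 − 1/γ²) = √(1 − 1/3.832954²) = 0.96537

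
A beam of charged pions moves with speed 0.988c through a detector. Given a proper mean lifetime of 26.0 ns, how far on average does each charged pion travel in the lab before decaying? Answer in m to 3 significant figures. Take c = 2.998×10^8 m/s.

γ = 1/√(1 − 0.988²) = 6.4744
Dilated lifetime: Δt = γτ₀ = 6.4744 × 26.0 ns = 168.34 ns
d = vΔt = 0.988c × 168.34 ns = 2.9620×10^8 m/s × 1.6834×10^-7 s = 49.9 m

d ≈ 49.9 m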